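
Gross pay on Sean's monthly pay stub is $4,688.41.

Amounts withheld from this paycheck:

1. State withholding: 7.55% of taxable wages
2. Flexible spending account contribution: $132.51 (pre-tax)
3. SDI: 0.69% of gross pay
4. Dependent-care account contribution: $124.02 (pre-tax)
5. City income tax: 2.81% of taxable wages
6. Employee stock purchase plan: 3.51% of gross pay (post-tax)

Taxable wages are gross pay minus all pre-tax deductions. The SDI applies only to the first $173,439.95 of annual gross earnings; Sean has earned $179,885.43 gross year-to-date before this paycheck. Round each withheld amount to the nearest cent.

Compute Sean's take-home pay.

$3,808.17

Dependent-care account contribution: $124.02
Flexible spending account contribution: $132.51
Pre-tax total = $124.02 + $132.51 = $256.53
Taxable wages = $4,688.41 − $256.53 = $4,431.88
City income tax: $4,431.88 × 0.0281 = $124.54
State withholding: $4,431.88 × 0.0755 = $334.61
SDI: annual cap $173,439.95 already reached (YTD $179,885.43), so $0.00
Employee stock purchase plan: $4,688.41 × 0.0351 = $164.56
Total deductions = $124.02 + $132.51 + $124.54 + $334.61 + $0.00 + $164.56 = $880.24
Net pay = $4,688.41 − $880.24 = $3,808.17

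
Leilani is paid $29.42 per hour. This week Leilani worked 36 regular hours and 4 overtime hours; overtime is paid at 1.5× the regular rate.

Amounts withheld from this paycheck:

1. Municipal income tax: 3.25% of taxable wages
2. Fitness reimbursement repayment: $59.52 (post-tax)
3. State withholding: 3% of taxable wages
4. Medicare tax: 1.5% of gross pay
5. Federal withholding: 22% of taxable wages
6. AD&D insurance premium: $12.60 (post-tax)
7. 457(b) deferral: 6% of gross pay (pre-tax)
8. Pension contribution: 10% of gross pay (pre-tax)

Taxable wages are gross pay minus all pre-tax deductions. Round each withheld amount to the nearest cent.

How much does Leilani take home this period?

$654.07

Regular pay: 36 × $29.42 = $1,059.12
Overtime pay: 4 × $29.42 × 1.5 = $176.52
Gross pay = $1,059.12 + $176.52 = $1,235.64
Pension contribution: $1,235.64 × 0.1 = $123.56
457(b) deferral: $1,235.64 × 0.06 = $74.14
Pre-tax total = $123.56 + $74.14 = $197.70
Taxable wages = $1,235.64 − $197.70 = $1,037.94
Municipal income tax: $1,037.94 × 0.0325 = $33.73
Federal withholding: $1,037.94 × 0.22 = $228.35
State withholding: $1,037.94 × 0.03 = $31.14
Medicare tax: $1,235.64 × 0.015 = $18.53
AD&D insurance premium: $12.60
Fitness reimbursement repayment: $59.52
Total deductions = $123.56 + $74.14 + $33.73 + $228.35 + $31.14 + $18.53 + $12.60 + $59.52 = $581.57
Net pay = $1,235.64 − $581.57 = $654.07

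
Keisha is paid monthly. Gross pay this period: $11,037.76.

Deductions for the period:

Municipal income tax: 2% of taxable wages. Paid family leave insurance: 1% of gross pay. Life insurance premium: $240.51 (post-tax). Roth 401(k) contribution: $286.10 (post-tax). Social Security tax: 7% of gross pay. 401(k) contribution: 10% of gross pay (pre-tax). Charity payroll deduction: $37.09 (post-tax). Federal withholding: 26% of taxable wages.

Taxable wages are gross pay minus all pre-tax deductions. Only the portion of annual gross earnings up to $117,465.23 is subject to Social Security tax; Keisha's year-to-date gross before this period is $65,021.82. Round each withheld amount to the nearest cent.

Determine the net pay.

$5,705.75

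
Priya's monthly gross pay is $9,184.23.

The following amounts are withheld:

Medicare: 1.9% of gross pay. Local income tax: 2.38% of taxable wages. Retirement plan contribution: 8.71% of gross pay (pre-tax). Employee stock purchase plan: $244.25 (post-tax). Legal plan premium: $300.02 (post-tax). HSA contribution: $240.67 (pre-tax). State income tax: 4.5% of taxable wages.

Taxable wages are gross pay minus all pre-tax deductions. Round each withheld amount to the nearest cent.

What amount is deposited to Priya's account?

$6,864.56

Retirement plan contribution: $9,184.23 × 0.0871 = $799.95
HSA contribution: $240.67
Pre-tax total = $799.95 + $240.67 = $1,040.62
Taxable wages = $9,184.23 − $1,040.62 = $8,143.61
State income tax: $8,143.61 × 0.045 = $366.46
Local income tax: $8,143.61 × 0.0238 = $193.82
Medicare: $9,184.23 × 0.019 = $174.50
Legal plan premium: $300.02
Employee stock purchase plan: $244.25
Total deductions = $799.95 + $240.67 + $366.46 + $193.82 + $174.50 + $300.02 + $244.25 = $2,319.67
Net pay = $9,184.23 − $2,319.67 = $6,864.56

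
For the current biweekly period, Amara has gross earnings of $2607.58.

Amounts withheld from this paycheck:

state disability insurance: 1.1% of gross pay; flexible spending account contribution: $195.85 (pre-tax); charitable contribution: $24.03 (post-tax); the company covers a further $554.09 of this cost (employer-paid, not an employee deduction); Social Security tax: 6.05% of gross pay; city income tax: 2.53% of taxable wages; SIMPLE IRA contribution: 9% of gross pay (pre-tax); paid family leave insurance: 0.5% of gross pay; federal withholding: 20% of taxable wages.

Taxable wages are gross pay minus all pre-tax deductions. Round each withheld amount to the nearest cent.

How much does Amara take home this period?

$1463.05

Flexible spending account contribution: $195.85
SIMPLE IRA contribution: $2607.58 × 0.09 = $234.68
Pre-tax total = $195.85 + $234.68 = $430.53
Taxable wages = $2607.58 − $430.53 = $2177.05
Federal withholding: $2177.05 × 0.2 = $435.41
City income tax: $2177.05 × 0.0253 = $55.08
Social Security tax: $2607.58 × 0.0605 = $157.76
State disability insurance: $2607.58 × 0.011 = $28.68
Paid family leave insurance: $2607.58 × 0.005 = $13.04
Charitable contribution: $24.03
(Employer's $554.09 toward charitable contribution is not withheld from the employee.)
Total deductions = $195.85 + $234.68 + $435.41 + $55.08 + $157.76 + $28.68 + $13.04 + $24.03 = $1144.53
Net pay = $2607.58 − $1144.53 = $1463.05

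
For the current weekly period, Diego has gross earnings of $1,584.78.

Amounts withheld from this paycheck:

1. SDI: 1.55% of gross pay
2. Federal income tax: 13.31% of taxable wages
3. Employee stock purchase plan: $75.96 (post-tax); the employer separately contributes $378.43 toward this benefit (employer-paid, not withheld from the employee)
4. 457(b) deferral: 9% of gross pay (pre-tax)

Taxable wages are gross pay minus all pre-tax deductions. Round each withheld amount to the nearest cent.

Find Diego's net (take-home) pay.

457(b) deferral: $1,584.78 × 0.09 = $142.63
Taxable wages = $1,584.78 − $142.63 = $1,442.15
Federal income tax: $1,442.15 × 0.1331 = $191.95
SDI: $1,584.78 × 0.0155 = $24.56
Employee stock purchase plan: $75.96
(Employer's $378.43 toward employee stock purchase plan is not withheld from the employee.)
Total deductions = $142.63 + $191.95 + $24.56 + $75.96 = $435.10
Net pay = $1,584.78 − $435.10 = $1,149.68

$1,149.68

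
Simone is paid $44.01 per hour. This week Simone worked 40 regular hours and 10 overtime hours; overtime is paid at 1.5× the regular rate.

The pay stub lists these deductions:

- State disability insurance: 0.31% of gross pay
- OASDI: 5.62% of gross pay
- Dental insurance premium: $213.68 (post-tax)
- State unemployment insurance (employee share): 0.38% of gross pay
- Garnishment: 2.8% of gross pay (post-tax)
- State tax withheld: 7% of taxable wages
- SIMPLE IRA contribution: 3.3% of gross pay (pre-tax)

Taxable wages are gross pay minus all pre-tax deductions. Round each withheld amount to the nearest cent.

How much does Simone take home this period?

Regular pay: 40 × $44.01 = $1,760.40
Overtime pay: 10 × $44.01 × 1.5 = $660.15
Gross pay = $1,760.40 + $660.15 = $2,420.55
SIMPLE IRA contribution: $2,420.55 × 0.033 = $79.88
Taxable wages = $2,420.55 − $79.88 = $2,340.67
State tax withheld: $2,340.67 × 0.07 = $163.85
State disability insurance: $2,420.55 × 0.0031 = $7.50
OASDI: $2,420.55 × 0.0562 = $136.03
State unemployment insurance (employee share): $2,420.55 × 0.0038 = $9.20
Garnishment: $2,420.55 × 0.028 = $67.78
Dental insurance premium: $213.68
Total deductions = $79.88 + $163.85 + $7.50 + $136.03 + $9.20 + $67.78 + $213.68 = $677.92
Net pay = $2,420.55 − $677.92 = $1,742.63

$1,742.63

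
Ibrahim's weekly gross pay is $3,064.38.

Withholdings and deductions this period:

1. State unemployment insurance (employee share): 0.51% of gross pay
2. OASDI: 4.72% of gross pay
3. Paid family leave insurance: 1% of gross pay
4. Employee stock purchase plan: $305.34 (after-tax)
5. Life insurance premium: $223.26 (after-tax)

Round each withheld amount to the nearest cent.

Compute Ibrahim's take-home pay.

State unemployment insurance (employee share): $3,064.38 × 0.0051 = $15.63
OASDI: $3,064.38 × 0.0472 = $144.64
Paid family leave insurance: $3,064.38 × 0.01 = $30.64
Life insurance premium: $223.26
Employee stock purchase plan: $305.34
Total deductions = $15.63 + $144.64 + $30.64 + $223.26 + $305.34 = $719.51
Net pay = $3,064.38 − $719.51 = $2,344.87

$2,344.87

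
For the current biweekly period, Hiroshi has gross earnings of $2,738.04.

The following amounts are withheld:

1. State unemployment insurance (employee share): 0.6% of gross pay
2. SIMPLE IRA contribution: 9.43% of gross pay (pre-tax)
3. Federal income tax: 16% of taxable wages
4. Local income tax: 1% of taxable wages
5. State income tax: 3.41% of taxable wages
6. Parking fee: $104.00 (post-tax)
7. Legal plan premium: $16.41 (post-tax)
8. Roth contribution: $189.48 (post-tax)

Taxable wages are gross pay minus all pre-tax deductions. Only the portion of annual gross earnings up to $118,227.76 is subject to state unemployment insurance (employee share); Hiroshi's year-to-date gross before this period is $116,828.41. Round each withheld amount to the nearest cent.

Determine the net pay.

SIMPLE IRA contribution: $2,738.04 × 0.0943 = $258.20
Taxable wages = $2,738.04 − $258.20 = $2,479.84
Federal income tax: $2,479.84 × 0.16 = $396.77
Local income tax: $2,479.84 × 0.01 = $24.80
State income tax: $2,479.84 × 0.0341 = $84.56
State unemployment insurance (employee share): only $118,227.76 − $116,828.41 = $1,399.35 of this check is subject → $1,399.35 × 0.006 = $8.40
Parking fee: $104.00
Legal plan premium: $16.41
Roth contribution: $189.48
Total deductions = $258.20 + $396.77 + $24.80 + $84.56 + $8.40 + $104.00 + $16.41 + $189.48 = $1,082.62
Net pay = $2,738.04 − $1,082.62 = $1,655.42

$1,655.42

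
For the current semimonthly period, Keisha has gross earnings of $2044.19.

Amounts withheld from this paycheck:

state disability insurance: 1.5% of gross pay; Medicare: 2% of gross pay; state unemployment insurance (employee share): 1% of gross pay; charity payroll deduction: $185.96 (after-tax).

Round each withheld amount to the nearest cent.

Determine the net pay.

$1766.25

State unemployment insurance (employee share): $2044.19 × 0.01 = $20.44
Medicare: $2044.19 × 0.02 = $40.88
State disability insurance: $2044.19 × 0.015 = $30.66
Charity payroll deduction: $185.96
Total deductions = $20.44 + $40.88 + $30.66 + $185.96 = $277.94
Net pay = $2044.19 − $277.94 = $1766.25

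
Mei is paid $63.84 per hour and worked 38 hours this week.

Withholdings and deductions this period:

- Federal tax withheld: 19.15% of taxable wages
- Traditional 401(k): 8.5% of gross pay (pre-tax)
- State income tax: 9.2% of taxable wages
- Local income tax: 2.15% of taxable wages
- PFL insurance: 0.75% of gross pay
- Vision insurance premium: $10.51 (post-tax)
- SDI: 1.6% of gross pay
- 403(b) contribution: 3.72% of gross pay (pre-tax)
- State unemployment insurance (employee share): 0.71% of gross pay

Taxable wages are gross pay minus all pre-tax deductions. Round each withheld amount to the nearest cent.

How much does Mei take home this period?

$1,395.26

Gross pay: 38 × $63.84 = $2,425.92
403(b) contribution: $2,425.92 × 0.0372 = $90.24
Traditional 401(k): $2,425.92 × 0.085 = $206.20
Pre-tax total = $90.24 + $206.20 = $296.44
Taxable wages = $2,425.92 − $296.44 = $2,129.48
State income tax: $2,129.48 × 0.092 = $195.91
Local income tax: $2,129.48 × 0.0215 = $45.78
Federal tax withheld: $2,129.48 × 0.1915 = $407.80
State unemployment insurance (employee share): $2,425.92 × 0.0071 = $17.22
PFL insurance: $2,425.92 × 0.0075 = $18.19
SDI: $2,425.92 × 0.016 = $38.81
Vision insurance premium: $10.51
Total deductions = $90.24 + $206.20 + $195.91 + $45.78 + $407.80 + $17.22 + $18.19 + $38.81 + $10.51 = $1,030.66
Net pay = $2,425.92 − $1,030.66 = $1,395.26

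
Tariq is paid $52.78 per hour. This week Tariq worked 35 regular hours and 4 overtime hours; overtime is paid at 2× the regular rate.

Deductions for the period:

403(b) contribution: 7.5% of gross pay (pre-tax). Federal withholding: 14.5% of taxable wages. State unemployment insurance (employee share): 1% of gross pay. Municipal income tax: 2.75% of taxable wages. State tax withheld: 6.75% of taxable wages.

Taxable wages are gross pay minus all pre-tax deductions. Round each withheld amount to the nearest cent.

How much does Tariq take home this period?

$1572.79

Regular pay: 35 × $52.78 = $1847.30
Overtime pay: 4 × $52.78 × 2 = $422.24
Gross pay = $1847.30 + $422.24 = $2269.54
403(b) contribution: $2269.54 × 0.075 = $170.22
Taxable wages = $2269.54 − $170.22 = $2099.32
Federal withholding: $2099.32 × 0.145 = $304.40
Municipal income tax: $2099.32 × 0.0275 = $57.73
State tax withheld: $2099.32 × 0.0675 = $141.70
State unemployment insurance (employee share): $2269.54 × 0.01 = $22.70
Total deductions = $170.22 + $304.40 + $57.73 + $141.70 + $22.70 = $696.75
Net pay = $2269.54 − $696.75 = $1572.79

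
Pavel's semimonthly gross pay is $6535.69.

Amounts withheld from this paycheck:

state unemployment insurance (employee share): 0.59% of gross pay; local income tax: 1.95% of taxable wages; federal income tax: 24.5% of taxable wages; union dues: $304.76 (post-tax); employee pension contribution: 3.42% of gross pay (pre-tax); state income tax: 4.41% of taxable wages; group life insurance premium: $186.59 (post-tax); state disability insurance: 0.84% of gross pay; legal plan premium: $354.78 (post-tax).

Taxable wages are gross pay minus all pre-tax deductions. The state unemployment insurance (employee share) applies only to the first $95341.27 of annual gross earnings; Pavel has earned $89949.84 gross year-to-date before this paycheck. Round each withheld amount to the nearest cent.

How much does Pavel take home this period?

$3431.39

Employee pension contribution: $6535.69 × 0.0342 = $223.52
Taxable wages = $6535.69 − $223.52 = $6312.17
Local income tax: $6312.17 × 0.0195 = $123.09
State income tax: $6312.17 × 0.0441 = $278.37
Federal income tax: $6312.17 × 0.245 = $1546.48
State disability insurance: $6535.69 × 0.0084 = $54.90
State unemployment insurance (employee share): only $95341.27 − $89949.84 = $5391.43 of this check is subject → $5391.43 × 0.0059 = $31.81
Group life insurance premium: $186.59
Legal plan premium: $354.78
Union dues: $304.76
Total deductions = $223.52 + $123.09 + $278.37 + $1546.48 + $54.90 + $31.81 + $186.59 + $354.78 + $304.76 = $3104.30
Net pay = $6535.69 − $3104.30 = $3431.39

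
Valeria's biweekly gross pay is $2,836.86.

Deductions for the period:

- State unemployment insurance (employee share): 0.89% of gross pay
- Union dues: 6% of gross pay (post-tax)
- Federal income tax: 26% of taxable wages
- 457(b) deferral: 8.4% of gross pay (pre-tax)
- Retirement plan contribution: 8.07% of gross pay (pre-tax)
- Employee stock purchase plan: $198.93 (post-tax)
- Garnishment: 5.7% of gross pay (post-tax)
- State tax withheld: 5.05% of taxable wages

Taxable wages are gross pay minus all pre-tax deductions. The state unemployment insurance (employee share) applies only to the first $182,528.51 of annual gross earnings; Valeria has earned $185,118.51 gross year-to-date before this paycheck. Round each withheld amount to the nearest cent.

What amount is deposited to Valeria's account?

457(b) deferral: $2,836.86 × 0.084 = $238.30
Retirement plan contribution: $2,836.86 × 0.0807 = $228.93
Pre-tax total = $238.30 + $228.93 = $467.23
Taxable wages = $2,836.86 − $467.23 = $2,369.63
State tax withheld: $2,369.63 × 0.0505 = $119.67
Federal income tax: $2,369.63 × 0.26 = $616.10
State unemployment insurance (employee share): annual cap $182,528.51 already reached (YTD $185,118.51), so $0.00
Union dues: $2,836.86 × 0.06 = $170.21
Employee stock purchase plan: $198.93
Garnishment: $2,836.86 × 0.057 = $161.70
Total deductions = $238.30 + $228.93 + $119.67 + $616.10 + $0.00 + $170.21 + $198.93 + $161.70 = $1,733.84
Net pay = $2,836.86 − $1,733.84 = $1,103.02

$1,103.02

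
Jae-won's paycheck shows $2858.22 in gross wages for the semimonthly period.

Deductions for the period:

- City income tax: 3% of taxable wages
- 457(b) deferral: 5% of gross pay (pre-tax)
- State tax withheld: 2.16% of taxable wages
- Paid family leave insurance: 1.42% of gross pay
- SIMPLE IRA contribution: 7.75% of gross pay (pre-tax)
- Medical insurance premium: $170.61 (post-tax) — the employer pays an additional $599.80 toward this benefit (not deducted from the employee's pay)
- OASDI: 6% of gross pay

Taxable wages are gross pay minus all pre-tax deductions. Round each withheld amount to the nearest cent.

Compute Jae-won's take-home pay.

$1982.43

SIMPLE IRA contribution: $2858.22 × 0.0775 = $221.51
457(b) deferral: $2858.22 × 0.05 = $142.91
Pre-tax total = $221.51 + $142.91 = $364.42
Taxable wages = $2858.22 − $364.42 = $2493.80
State tax withheld: $2493.80 × 0.0216 = $53.87
City income tax: $2493.80 × 0.03 = $74.81
OASDI: $2858.22 × 0.06 = $171.49
Paid family leave insurance: $2858.22 × 0.0142 = $40.59
Medical insurance premium: $170.61
(Employer's $599.80 toward medical insurance premium is not withheld from the employee.)
Total deductions = $221.51 + $142.91 + $53.87 + $74.81 + $171.49 + $40.59 + $170.61 = $875.79
Net pay = $2858.22 − $875.79 = $1982.43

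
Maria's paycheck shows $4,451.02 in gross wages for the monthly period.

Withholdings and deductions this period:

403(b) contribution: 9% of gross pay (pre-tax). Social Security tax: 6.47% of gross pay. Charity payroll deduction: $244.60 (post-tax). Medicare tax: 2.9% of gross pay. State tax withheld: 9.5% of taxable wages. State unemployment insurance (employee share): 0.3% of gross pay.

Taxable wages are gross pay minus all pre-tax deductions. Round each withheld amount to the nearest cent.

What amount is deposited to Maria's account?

403(b) contribution: $4,451.02 × 0.09 = $400.59
Taxable wages = $4,451.02 − $400.59 = $4,050.43
State tax withheld: $4,050.43 × 0.095 = $384.79
State unemployment insurance (employee share): $4,451.02 × 0.003 = $13.35
Social Security tax: $4,451.02 × 0.0647 = $287.98
Medicare tax: $4,451.02 × 0.029 = $129.08
Charity payroll deduction: $244.60
Total deductions = $400.59 + $384.79 + $13.35 + $287.98 + $129.08 + $244.60 = $1,460.39
Net pay = $4,451.02 − $1,460.39 = $2,990.63

$2,990.63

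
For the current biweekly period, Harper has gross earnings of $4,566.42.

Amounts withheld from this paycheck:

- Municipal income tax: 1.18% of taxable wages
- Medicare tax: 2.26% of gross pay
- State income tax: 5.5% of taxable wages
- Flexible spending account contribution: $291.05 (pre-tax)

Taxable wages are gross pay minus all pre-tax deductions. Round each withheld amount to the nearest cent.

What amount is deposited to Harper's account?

Flexible spending account contribution: $291.05
Taxable wages = $4,566.42 − $291.05 = $4,275.37
State income tax: $4,275.37 × 0.055 = $235.15
Municipal income tax: $4,275.37 × 0.0118 = $50.45
Medicare tax: $4,566.42 × 0.0226 = $103.20
Total deductions = $291.05 + $235.15 + $50.45 + $103.20 = $679.85
Net pay = $4,566.42 − $679.85 = $3,886.57

$3,886.57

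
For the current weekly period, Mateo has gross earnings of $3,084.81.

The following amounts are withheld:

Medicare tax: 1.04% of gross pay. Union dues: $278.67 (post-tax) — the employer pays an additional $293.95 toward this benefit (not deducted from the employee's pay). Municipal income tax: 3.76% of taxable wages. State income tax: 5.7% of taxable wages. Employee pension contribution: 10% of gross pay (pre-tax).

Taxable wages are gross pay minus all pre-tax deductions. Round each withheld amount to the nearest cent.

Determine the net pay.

$2,202.94

Employee pension contribution: $3,084.81 × 0.1 = $308.48
Taxable wages = $3,084.81 − $308.48 = $2,776.33
State income tax: $2,776.33 × 0.057 = $158.25
Municipal income tax: $2,776.33 × 0.0376 = $104.39
Medicare tax: $3,084.81 × 0.0104 = $32.08
Union dues: $278.67
(Employer's $293.95 toward union dues is not withheld from the employee.)
Total deductions = $308.48 + $158.25 + $104.39 + $32.08 + $278.67 = $881.87
Net pay = $3,084.81 − $881.87 = $2,202.94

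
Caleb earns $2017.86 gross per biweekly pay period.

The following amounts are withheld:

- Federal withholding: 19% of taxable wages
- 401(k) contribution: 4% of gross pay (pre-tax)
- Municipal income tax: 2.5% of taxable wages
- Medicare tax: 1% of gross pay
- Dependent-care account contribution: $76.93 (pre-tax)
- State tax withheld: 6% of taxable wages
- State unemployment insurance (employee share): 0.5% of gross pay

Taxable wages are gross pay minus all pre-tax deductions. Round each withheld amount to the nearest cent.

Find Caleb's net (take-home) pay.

Dependent-care account contribution: $76.93
401(k) contribution: $2017.86 × 0.04 = $80.71
Pre-tax total = $76.93 + $80.71 = $157.64
Taxable wages = $2017.86 − $157.64 = $1860.22
Federal withholding: $1860.22 × 0.19 = $353.44
State tax withheld: $1860.22 × 0.06 = $111.61
Municipal income tax: $1860.22 × 0.025 = $46.51
State unemployment insurance (employee share): $2017.86 × 0.005 = $10.09
Medicare tax: $2017.86 × 0.01 = $20.18
Total deductions = $76.93 + $80.71 + $353.44 + $111.61 + $46.51 + $10.09 + $20.18 = $699.47
Net pay = $2017.86 − $699.47 = $1318.39

$1318.39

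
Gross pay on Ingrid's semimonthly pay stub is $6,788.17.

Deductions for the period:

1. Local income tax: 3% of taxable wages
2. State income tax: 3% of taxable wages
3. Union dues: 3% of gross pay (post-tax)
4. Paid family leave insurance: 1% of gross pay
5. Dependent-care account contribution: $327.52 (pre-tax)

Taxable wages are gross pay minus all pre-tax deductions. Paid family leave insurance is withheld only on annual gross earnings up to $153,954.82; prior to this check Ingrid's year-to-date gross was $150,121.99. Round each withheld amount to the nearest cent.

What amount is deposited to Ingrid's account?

$5,831.03

Dependent-care account contribution: $327.52
Taxable wages = $6,788.17 − $327.52 = $6,460.65
State income tax: $6,460.65 × 0.03 = $193.82
Local income tax: $6,460.65 × 0.03 = $193.82
Paid family leave insurance: only $153,954.82 − $150,121.99 = $3,832.83 of this check is subject → $3,832.83 × 0.01 = $38.33
Union dues: $6,788.17 × 0.03 = $203.65
Total deductions = $327.52 + $193.82 + $193.82 + $38.33 + $203.65 = $957.14
Net pay = $6,788.17 − $957.14 = $5,831.03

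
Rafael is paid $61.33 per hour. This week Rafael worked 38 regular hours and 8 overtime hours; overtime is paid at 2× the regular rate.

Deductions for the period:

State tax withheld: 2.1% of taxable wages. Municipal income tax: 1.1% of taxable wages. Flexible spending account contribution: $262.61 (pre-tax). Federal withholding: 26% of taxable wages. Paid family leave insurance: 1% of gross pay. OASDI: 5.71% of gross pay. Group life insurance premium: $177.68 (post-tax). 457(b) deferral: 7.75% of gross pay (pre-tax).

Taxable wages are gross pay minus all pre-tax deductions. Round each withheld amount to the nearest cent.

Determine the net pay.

$1577.22

Regular pay: 38 × $61.33 = $2330.54
Overtime pay: 8 × $61.33 × 2 = $981.28
Gross pay = $2330.54 + $981.28 = $3311.82
Flexible spending account contribution: $262.61
457(b) deferral: $3311.82 × 0.0775 = $256.67
Pre-tax total = $262.61 + $256.67 = $519.28
Taxable wages = $3311.82 − $519.28 = $2792.54
State tax withheld: $2792.54 × 0.021 = $58.64
Municipal income tax: $2792.54 × 0.011 = $30.72
Federal withholding: $2792.54 × 0.26 = $726.06
OASDI: $3311.82 × 0.0571 = $189.10
Paid family leave insurance: $3311.82 × 0.01 = $33.12
Group life insurance premium: $177.68
Total deductions = $262.61 + $256.67 + $58.64 + $30.72 + $726.06 + $189.10 + $33.12 + $177.68 = $1734.60
Net pay = $3311.82 − $1734.60 = $1577.22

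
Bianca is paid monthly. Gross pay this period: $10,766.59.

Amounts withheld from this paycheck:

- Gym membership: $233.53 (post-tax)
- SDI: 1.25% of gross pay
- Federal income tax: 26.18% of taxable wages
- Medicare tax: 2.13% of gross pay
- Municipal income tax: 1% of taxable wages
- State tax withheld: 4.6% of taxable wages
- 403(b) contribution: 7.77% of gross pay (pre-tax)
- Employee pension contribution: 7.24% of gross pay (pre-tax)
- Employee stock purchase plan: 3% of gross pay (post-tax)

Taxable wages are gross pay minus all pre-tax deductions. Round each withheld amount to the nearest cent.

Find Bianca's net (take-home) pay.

Employee pension contribution: $10,766.59 × 0.0724 = $779.50
403(b) contribution: $10,766.59 × 0.0777 = $836.56
Pre-tax total = $779.50 + $836.56 = $1,616.06
Taxable wages = $10,766.59 − $1,616.06 = $9,150.53
State tax withheld: $9,150.53 × 0.046 = $420.92
Federal income tax: $9,150.53 × 0.2618 = $2,395.61
Municipal income tax: $9,150.53 × 0.01 = $91.51
Medicare tax: $10,766.59 × 0.0213 = $229.33
SDI: $10,766.59 × 0.0125 = $134.58
Employee stock purchase plan: $10,766.59 × 0.03 = $323.00
Gym membership: $233.53
Total deductions = $779.50 + $836.56 + $420.92 + $2,395.61 + $91.51 + $229.33 + $134.58 + $323.00 + $233.53 = $5,444.54
Net pay = $10,766.59 − $5,444.54 = $5,322.05

$5,322.05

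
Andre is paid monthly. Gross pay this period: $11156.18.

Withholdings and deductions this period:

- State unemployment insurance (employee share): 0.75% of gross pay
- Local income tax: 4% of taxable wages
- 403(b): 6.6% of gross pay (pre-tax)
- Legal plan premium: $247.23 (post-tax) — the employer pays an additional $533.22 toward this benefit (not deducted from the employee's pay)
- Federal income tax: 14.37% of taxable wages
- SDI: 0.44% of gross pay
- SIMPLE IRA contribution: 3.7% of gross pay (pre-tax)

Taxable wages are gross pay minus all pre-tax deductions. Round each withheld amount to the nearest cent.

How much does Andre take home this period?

403(b): $11156.18 × 0.066 = $736.31
SIMPLE IRA contribution: $11156.18 × 0.037 = $412.78
Pre-tax total = $736.31 + $412.78 = $1149.09
Taxable wages = $11156.18 − $1149.09 = $10007.09
Local income tax: $10007.09 × 0.04 = $400.28
Federal income tax: $10007.09 × 0.1437 = $1438.02
SDI: $11156.18 × 0.0044 = $49.09
State unemployment insurance (employee share): $11156.18 × 0.0075 = $83.67
Legal plan premium: $247.23
(Employer's $533.22 toward legal plan premium is not withheld from the employee.)
Total deductions = $736.31 + $412.78 + $400.28 + $1438.02 + $49.09 + $83.67 + $247.23 = $3367.38
Net pay = $11156.18 − $3367.38 = $7788.80

$7788.80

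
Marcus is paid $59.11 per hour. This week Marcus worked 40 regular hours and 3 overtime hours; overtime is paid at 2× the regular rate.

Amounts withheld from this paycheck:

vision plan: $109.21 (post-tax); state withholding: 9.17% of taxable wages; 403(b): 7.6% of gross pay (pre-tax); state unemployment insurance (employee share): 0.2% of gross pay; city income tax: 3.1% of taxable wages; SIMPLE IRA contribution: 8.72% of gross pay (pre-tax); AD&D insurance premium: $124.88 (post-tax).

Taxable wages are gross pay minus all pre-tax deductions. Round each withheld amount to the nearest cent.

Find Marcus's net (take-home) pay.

$1,756.60

Regular pay: 40 × $59.11 = $2,364.40
Overtime pay: 3 × $59.11 × 2 = $354.66
Gross pay = $2,364.40 + $354.66 = $2,719.06
SIMPLE IRA contribution: $2,719.06 × 0.0872 = $237.10
403(b): $2,719.06 × 0.076 = $206.65
Pre-tax total = $237.10 + $206.65 = $443.75
Taxable wages = $2,719.06 − $443.75 = $2,275.31
City income tax: $2,275.31 × 0.031 = $70.53
State withholding: $2,275.31 × 0.0917 = $208.65
State unemployment insurance (employee share): $2,719.06 × 0.002 = $5.44
Vision plan: $109.21
AD&D insurance premium: $124.88
Total deductions = $237.10 + $206.65 + $70.53 + $208.65 + $5.44 + $109.21 + $124.88 = $962.46
Net pay = $2,719.06 − $962.46 = $1,756.60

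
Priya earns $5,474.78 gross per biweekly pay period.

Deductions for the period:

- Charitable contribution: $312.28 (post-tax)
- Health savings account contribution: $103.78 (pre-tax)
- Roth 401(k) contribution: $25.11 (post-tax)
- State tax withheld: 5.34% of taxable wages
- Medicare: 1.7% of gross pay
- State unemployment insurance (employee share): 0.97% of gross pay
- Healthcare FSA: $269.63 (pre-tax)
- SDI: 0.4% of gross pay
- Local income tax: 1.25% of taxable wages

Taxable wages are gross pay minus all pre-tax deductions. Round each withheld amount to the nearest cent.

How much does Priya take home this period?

Health savings account contribution: $103.78
Healthcare FSA: $269.63
Pre-tax total = $103.78 + $269.63 = $373.41
Taxable wages = $5,474.78 − $373.41 = $5,101.37
Local income tax: $5,101.37 × 0.0125 = $63.77
State tax withheld: $5,101.37 × 0.0534 = $272.41
SDI: $5,474.78 × 0.004 = $21.90
State unemployment insurance (employee share): $5,474.78 × 0.0097 = $53.11
Medicare: $5,474.78 × 0.017 = $93.07
Roth 401(k) contribution: $25.11
Charitable contribution: $312.28
Total deductions = $103.78 + $269.63 + $63.77 + $272.41 + $21.90 + $53.11 + $93.07 + $25.11 + $312.28 = $1,215.06
Net pay = $5,474.78 − $1,215.06 = $4,259.72

$4,259.72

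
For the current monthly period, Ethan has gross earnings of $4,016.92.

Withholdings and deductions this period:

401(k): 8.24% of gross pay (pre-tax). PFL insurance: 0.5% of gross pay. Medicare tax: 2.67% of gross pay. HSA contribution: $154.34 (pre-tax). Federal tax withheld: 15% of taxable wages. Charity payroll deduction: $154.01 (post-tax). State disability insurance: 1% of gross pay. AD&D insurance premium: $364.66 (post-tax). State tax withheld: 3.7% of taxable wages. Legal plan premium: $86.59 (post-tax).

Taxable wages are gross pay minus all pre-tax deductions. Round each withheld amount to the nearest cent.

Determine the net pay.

$2,098.42

401(k): $4,016.92 × 0.0824 = $330.99
HSA contribution: $154.34
Pre-tax total = $330.99 + $154.34 = $485.33
Taxable wages = $4,016.92 − $485.33 = $3,531.59
Federal tax withheld: $3,531.59 × 0.15 = $529.74
State tax withheld: $3,531.59 × 0.037 = $130.67
Medicare tax: $4,016.92 × 0.0267 = $107.25
PFL insurance: $4,016.92 × 0.005 = $20.08
State disability insurance: $4,016.92 × 0.01 = $40.17
Legal plan premium: $86.59
Charity payroll deduction: $154.01
AD&D insurance premium: $364.66
Total deductions = $330.99 + $154.34 + $529.74 + $130.67 + $107.25 + $20.08 + $40.17 + $86.59 + $154.01 + $364.66 = $1,918.50
Net pay = $4,016.92 − $1,918.50 = $2,098.42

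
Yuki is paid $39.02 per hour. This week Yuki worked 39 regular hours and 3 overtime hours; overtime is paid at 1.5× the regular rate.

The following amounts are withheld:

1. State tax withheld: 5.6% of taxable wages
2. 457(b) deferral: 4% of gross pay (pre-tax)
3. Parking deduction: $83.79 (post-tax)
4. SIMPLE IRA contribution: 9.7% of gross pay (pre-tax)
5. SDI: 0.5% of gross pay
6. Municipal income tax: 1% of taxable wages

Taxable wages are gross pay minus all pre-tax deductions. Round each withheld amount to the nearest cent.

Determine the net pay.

Regular pay: 39 × $39.02 = $1,521.78
Overtime pay: 3 × $39.02 × 1.5 = $175.59
Gross pay = $1,521.78 + $175.59 = $1,697.37
SIMPLE IRA contribution: $1,697.37 × 0.097 = $164.64
457(b) deferral: $1,697.37 × 0.04 = $67.89
Pre-tax total = $164.64 + $67.89 = $232.53
Taxable wages = $1,697.37 − $232.53 = $1,464.84
Municipal income tax: $1,464.84 × 0.01 = $14.65
State tax withheld: $1,464.84 × 0.056 = $82.03
SDI: $1,697.37 × 0.005 = $8.49
Parking deduction: $83.79
Total deductions = $164.64 + $67.89 + $14.65 + $82.03 + $8.49 + $83.79 = $421.49
Net pay = $1,697.37 − $421.49 = $1,275.88

$1,275.88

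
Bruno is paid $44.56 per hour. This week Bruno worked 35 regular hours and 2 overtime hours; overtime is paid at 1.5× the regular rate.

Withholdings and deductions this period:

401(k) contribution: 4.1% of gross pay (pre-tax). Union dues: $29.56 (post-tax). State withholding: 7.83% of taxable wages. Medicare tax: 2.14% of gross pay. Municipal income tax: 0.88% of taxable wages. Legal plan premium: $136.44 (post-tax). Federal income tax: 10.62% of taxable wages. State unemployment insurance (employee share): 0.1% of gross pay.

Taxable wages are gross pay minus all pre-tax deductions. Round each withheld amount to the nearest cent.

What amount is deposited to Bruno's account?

Regular pay: 35 × $44.56 = $1559.60
Overtime pay: 2 × $44.56 × 1.5 = $133.68
Gross pay = $1559.60 + $133.68 = $1693.28
401(k) contribution: $1693.28 × 0.041 = $69.42
Taxable wages = $1693.28 − $69.42 = $1623.86
Federal income tax: $1623.86 × 0.1062 = $172.45
State withholding: $1623.86 × 0.0783 = $127.15
Municipal income tax: $1623.86 × 0.0088 = $14.29
State unemployment insurance (employee share): $1693.28 × 0.001 = $1.69
Medicare tax: $1693.28 × 0.0214 = $36.24
Union dues: $29.56
Legal plan premium: $136.44
Total deductions = $69.42 + $172.45 + $127.15 + $14.29 + $1.69 + $36.24 + $29.56 + $136.44 = $587.24
Net pay = $1693.28 − $587.24 = $1106.04

$1106.04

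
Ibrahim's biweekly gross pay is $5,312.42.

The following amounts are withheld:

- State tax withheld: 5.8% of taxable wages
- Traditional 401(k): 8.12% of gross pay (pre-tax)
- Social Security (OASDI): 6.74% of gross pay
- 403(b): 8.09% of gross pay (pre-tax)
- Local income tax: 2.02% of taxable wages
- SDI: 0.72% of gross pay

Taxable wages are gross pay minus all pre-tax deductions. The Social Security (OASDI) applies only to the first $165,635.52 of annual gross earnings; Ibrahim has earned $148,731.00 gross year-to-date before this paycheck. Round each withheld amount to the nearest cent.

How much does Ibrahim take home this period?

$3,706.88

403(b): $5,312.42 × 0.0809 = $429.77
Traditional 401(k): $5,312.42 × 0.0812 = $431.37
Pre-tax total = $429.77 + $431.37 = $861.14
Taxable wages = $5,312.42 − $861.14 = $4,451.28
State tax withheld: $4,451.28 × 0.058 = $258.17
Local income tax: $4,451.28 × 0.0202 = $89.92
Social Security (OASDI): cap not yet reached, full $5,312.42 is subject → $5,312.42 × 0.0674 = $358.06
SDI: $5,312.42 × 0.0072 = $38.25
Total deductions = $429.77 + $431.37 + $258.17 + $89.92 + $358.06 + $38.25 = $1,605.54
Net pay = $5,312.42 − $1,605.54 = $3,706.88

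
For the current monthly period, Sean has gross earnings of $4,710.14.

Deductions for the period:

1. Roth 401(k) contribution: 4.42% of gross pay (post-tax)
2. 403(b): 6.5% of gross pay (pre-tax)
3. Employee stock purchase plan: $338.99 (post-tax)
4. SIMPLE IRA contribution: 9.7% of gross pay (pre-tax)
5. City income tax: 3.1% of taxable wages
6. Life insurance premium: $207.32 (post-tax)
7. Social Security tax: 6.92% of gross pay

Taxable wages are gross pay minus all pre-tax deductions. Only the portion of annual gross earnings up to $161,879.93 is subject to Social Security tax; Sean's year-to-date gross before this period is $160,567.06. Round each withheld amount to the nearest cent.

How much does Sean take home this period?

403(b): $4,710.14 × 0.065 = $306.16
SIMPLE IRA contribution: $4,710.14 × 0.097 = $456.88
Pre-tax total = $306.16 + $456.88 = $763.04
Taxable wages = $4,710.14 − $763.04 = $3,947.10
City income tax: $3,947.10 × 0.031 = $122.36
Social Security tax: only $161,879.93 − $160,567.06 = $1,312.87 of this check is subject → $1,312.87 × 0.0692 = $90.85
Roth 401(k) contribution: $4,710.14 × 0.0442 = $208.19
Life insurance premium: $207.32
Employee stock purchase plan: $338.99
Total deductions = $306.16 + $456.88 + $122.36 + $90.85 + $208.19 + $207.32 + $338.99 = $1,730.75
Net pay = $4,710.14 − $1,730.75 = $2,979.39

$2,979.39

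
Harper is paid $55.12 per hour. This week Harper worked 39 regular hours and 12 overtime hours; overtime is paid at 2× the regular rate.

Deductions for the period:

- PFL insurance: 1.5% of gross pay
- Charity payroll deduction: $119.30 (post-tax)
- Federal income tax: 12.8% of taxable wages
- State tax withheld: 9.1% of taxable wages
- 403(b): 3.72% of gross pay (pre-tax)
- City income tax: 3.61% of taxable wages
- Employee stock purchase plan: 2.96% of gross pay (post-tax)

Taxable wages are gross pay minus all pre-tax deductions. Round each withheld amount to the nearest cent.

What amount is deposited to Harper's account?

Regular pay: 39 × $55.12 = $2,149.68
Overtime pay: 12 × $55.12 × 2 = $1,322.88
Gross pay = $2,149.68 + $1,322.88 = $3,472.56
403(b): $3,472.56 × 0.0372 = $129.18
Taxable wages = $3,472.56 − $129.18 = $3,343.38
Federal income tax: $3,343.38 × 0.128 = $427.95
City income tax: $3,343.38 × 0.0361 = $120.70
State tax withheld: $3,343.38 × 0.091 = $304.25
PFL insurance: $3,472.56 × 0.015 = $52.09
Employee stock purchase plan: $3,472.56 × 0.0296 = $102.79
Charity payroll deduction: $119.30
Total deductions = $129.18 + $427.95 + $120.70 + $304.25 + $52.09 + $102.79 + $119.30 = $1,256.26
Net pay = $3,472.56 − $1,256.26 = $2,216.30

$2,216.30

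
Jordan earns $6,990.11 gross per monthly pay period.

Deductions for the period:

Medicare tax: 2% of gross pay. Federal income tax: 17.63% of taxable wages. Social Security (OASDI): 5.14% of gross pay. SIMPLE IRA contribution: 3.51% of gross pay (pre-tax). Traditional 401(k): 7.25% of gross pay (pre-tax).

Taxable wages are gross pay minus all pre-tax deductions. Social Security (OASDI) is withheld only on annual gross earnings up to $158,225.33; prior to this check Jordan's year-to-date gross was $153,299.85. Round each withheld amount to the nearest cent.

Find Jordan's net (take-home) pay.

SIMPLE IRA contribution: $6,990.11 × 0.0351 = $245.35
Traditional 401(k): $6,990.11 × 0.0725 = $506.78
Pre-tax total = $245.35 + $506.78 = $752.13
Taxable wages = $6,990.11 − $752.13 = $6,237.98
Federal income tax: $6,237.98 × 0.1763 = $1,099.76
Social Security (OASDI): only $158,225.33 − $153,299.85 = $4,925.48 of this check is subject → $4,925.48 × 0.0514 = $253.17
Medicare tax: $6,990.11 × 0.02 = $139.80
Total deductions = $245.35 + $506.78 + $1,099.76 + $253.17 + $139.80 = $2,244.86
Net pay = $6,990.11 − $2,244.86 = $4,745.25

$4,745.25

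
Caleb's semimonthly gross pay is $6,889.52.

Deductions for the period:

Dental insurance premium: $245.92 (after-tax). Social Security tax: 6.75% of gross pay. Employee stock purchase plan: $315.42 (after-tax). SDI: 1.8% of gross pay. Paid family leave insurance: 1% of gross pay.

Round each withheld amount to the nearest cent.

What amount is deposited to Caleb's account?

Social Security tax: $6,889.52 × 0.0675 = $465.04
SDI: $6,889.52 × 0.018 = $124.01
Paid family leave insurance: $6,889.52 × 0.01 = $68.90
Dental insurance premium: $245.92
Employee stock purchase plan: $315.42
Total deductions = $465.04 + $124.01 + $68.90 + $245.92 + $315.42 = $1,219.29
Net pay = $6,889.52 − $1,219.29 = $5,670.23

$5,670.23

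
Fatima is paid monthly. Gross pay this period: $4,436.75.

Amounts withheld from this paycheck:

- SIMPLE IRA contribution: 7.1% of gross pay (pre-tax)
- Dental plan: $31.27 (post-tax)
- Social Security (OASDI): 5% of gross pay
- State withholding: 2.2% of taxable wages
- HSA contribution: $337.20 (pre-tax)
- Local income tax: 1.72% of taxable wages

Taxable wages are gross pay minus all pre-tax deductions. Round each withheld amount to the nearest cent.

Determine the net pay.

HSA contribution: $337.20
SIMPLE IRA contribution: $4,436.75 × 0.071 = $315.01
Pre-tax total = $337.20 + $315.01 = $652.21
Taxable wages = $4,436.75 − $652.21 = $3,784.54
Local income tax: $3,784.54 × 0.0172 = $65.09
State withholding: $3,784.54 × 0.022 = $83.26
Social Security (OASDI): $4,436.75 × 0.05 = $221.84
Dental plan: $31.27
Total deductions = $337.20 + $315.01 + $65.09 + $83.26 + $221.84 + $31.27 = $1,053.67
Net pay = $4,436.75 − $1,053.67 = $3,383.08

$3,383.08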